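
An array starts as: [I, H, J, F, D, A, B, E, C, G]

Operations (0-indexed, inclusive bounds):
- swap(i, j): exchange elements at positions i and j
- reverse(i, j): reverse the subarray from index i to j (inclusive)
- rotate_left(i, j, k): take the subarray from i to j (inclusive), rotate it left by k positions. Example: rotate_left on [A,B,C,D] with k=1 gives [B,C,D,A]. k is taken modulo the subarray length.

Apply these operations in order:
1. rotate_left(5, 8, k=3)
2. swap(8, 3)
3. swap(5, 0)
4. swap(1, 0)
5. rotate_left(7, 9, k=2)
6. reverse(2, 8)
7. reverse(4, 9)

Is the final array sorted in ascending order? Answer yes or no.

After 1 (rotate_left(5, 8, k=3)): [I, H, J, F, D, C, A, B, E, G]
After 2 (swap(8, 3)): [I, H, J, E, D, C, A, B, F, G]
After 3 (swap(5, 0)): [C, H, J, E, D, I, A, B, F, G]
After 4 (swap(1, 0)): [H, C, J, E, D, I, A, B, F, G]
After 5 (rotate_left(7, 9, k=2)): [H, C, J, E, D, I, A, G, B, F]
After 6 (reverse(2, 8)): [H, C, B, G, A, I, D, E, J, F]
After 7 (reverse(4, 9)): [H, C, B, G, F, J, E, D, I, A]

Answer: no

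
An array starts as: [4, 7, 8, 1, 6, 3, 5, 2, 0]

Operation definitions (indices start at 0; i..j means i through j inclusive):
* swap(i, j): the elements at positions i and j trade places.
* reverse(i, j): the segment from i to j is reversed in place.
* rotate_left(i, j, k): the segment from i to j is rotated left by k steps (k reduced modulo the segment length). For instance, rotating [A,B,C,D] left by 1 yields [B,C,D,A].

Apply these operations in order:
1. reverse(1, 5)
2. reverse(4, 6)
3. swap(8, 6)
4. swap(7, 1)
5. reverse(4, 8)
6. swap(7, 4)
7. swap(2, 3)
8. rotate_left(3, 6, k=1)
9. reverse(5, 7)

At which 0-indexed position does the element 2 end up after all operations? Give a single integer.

After 1 (reverse(1, 5)): [4, 3, 6, 1, 8, 7, 5, 2, 0]
After 2 (reverse(4, 6)): [4, 3, 6, 1, 5, 7, 8, 2, 0]
After 3 (swap(8, 6)): [4, 3, 6, 1, 5, 7, 0, 2, 8]
After 4 (swap(7, 1)): [4, 2, 6, 1, 5, 7, 0, 3, 8]
After 5 (reverse(4, 8)): [4, 2, 6, 1, 8, 3, 0, 7, 5]
After 6 (swap(7, 4)): [4, 2, 6, 1, 7, 3, 0, 8, 5]
After 7 (swap(2, 3)): [4, 2, 1, 6, 7, 3, 0, 8, 5]
After 8 (rotate_left(3, 6, k=1)): [4, 2, 1, 7, 3, 0, 6, 8, 5]
After 9 (reverse(5, 7)): [4, 2, 1, 7, 3, 8, 6, 0, 5]

Answer: 1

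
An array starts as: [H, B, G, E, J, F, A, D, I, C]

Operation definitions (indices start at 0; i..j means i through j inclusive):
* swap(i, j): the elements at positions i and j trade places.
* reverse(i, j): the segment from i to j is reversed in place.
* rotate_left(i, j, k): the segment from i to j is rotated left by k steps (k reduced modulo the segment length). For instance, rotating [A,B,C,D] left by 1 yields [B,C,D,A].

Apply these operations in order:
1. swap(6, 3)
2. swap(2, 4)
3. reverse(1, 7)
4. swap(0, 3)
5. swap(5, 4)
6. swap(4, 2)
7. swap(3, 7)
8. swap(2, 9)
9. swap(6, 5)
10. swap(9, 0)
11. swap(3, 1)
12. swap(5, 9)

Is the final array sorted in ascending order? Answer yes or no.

Answer: yes

Derivation:
After 1 (swap(6, 3)): [H, B, G, A, J, F, E, D, I, C]
After 2 (swap(2, 4)): [H, B, J, A, G, F, E, D, I, C]
After 3 (reverse(1, 7)): [H, D, E, F, G, A, J, B, I, C]
After 4 (swap(0, 3)): [F, D, E, H, G, A, J, B, I, C]
After 5 (swap(5, 4)): [F, D, E, H, A, G, J, B, I, C]
After 6 (swap(4, 2)): [F, D, A, H, E, G, J, B, I, C]
After 7 (swap(3, 7)): [F, D, A, B, E, G, J, H, I, C]
After 8 (swap(2, 9)): [F, D, C, B, E, G, J, H, I, A]
After 9 (swap(6, 5)): [F, D, C, B, E, J, G, H, I, A]
After 10 (swap(9, 0)): [A, D, C, B, E, J, G, H, I, F]
After 11 (swap(3, 1)): [A, B, C, D, E, J, G, H, I, F]
After 12 (swap(5, 9)): [A, B, C, D, E, F, G, H, I, J]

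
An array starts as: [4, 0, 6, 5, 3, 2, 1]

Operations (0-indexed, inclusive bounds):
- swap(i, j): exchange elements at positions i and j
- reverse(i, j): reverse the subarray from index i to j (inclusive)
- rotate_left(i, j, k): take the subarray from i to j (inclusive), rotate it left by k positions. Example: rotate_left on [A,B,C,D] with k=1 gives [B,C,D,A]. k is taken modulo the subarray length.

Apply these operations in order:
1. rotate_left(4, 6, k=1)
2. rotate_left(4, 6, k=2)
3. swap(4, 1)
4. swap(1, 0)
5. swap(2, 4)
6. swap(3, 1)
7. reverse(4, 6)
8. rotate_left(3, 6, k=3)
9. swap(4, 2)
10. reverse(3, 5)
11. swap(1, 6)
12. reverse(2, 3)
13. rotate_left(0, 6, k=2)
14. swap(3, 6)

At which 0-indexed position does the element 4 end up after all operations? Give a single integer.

After 1 (rotate_left(4, 6, k=1)): [4, 0, 6, 5, 2, 1, 3]
After 2 (rotate_left(4, 6, k=2)): [4, 0, 6, 5, 3, 2, 1]
After 3 (swap(4, 1)): [4, 3, 6, 5, 0, 2, 1]
After 4 (swap(1, 0)): [3, 4, 6, 5, 0, 2, 1]
After 5 (swap(2, 4)): [3, 4, 0, 5, 6, 2, 1]
After 6 (swap(3, 1)): [3, 5, 0, 4, 6, 2, 1]
After 7 (reverse(4, 6)): [3, 5, 0, 4, 1, 2, 6]
After 8 (rotate_left(3, 6, k=3)): [3, 5, 0, 6, 4, 1, 2]
After 9 (swap(4, 2)): [3, 5, 4, 6, 0, 1, 2]
After 10 (reverse(3, 5)): [3, 5, 4, 1, 0, 6, 2]
After 11 (swap(1, 6)): [3, 2, 4, 1, 0, 6, 5]
After 12 (reverse(2, 3)): [3, 2, 1, 4, 0, 6, 5]
After 13 (rotate_left(0, 6, k=2)): [1, 4, 0, 6, 5, 3, 2]
After 14 (swap(3, 6)): [1, 4, 0, 2, 5, 3, 6]

Answer: 1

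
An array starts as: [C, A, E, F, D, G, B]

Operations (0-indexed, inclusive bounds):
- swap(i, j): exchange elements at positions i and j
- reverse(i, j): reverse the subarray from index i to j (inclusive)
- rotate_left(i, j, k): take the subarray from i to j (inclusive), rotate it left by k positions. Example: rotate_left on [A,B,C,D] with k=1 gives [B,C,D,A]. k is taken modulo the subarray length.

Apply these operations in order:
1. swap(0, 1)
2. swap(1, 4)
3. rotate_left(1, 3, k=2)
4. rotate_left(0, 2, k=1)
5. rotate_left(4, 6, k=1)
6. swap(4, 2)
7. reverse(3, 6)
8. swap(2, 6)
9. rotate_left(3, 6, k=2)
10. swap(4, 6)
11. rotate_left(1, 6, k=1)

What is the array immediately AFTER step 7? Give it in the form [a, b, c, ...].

After 1 (swap(0, 1)): [A, C, E, F, D, G, B]
After 2 (swap(1, 4)): [A, D, E, F, C, G, B]
After 3 (rotate_left(1, 3, k=2)): [A, F, D, E, C, G, B]
After 4 (rotate_left(0, 2, k=1)): [F, D, A, E, C, G, B]
After 5 (rotate_left(4, 6, k=1)): [F, D, A, E, G, B, C]
After 6 (swap(4, 2)): [F, D, G, E, A, B, C]
After 7 (reverse(3, 6)): [F, D, G, C, B, A, E]

Answer: [F, D, G, C, B, A, E]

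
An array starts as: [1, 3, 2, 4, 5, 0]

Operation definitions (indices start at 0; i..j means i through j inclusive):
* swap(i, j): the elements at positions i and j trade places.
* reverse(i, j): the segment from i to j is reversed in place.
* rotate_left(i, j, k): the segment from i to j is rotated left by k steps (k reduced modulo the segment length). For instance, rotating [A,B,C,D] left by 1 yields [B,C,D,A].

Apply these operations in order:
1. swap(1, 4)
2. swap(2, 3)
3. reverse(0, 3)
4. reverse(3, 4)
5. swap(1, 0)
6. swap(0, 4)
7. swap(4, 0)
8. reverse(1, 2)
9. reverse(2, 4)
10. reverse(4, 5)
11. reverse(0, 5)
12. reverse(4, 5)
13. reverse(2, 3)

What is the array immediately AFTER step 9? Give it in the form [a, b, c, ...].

After 1 (swap(1, 4)): [1, 5, 2, 4, 3, 0]
After 2 (swap(2, 3)): [1, 5, 4, 2, 3, 0]
After 3 (reverse(0, 3)): [2, 4, 5, 1, 3, 0]
After 4 (reverse(3, 4)): [2, 4, 5, 3, 1, 0]
After 5 (swap(1, 0)): [4, 2, 5, 3, 1, 0]
After 6 (swap(0, 4)): [1, 2, 5, 3, 4, 0]
After 7 (swap(4, 0)): [4, 2, 5, 3, 1, 0]
After 8 (reverse(1, 2)): [4, 5, 2, 3, 1, 0]
After 9 (reverse(2, 4)): [4, 5, 1, 3, 2, 0]

Answer: [4, 5, 1, 3, 2, 0]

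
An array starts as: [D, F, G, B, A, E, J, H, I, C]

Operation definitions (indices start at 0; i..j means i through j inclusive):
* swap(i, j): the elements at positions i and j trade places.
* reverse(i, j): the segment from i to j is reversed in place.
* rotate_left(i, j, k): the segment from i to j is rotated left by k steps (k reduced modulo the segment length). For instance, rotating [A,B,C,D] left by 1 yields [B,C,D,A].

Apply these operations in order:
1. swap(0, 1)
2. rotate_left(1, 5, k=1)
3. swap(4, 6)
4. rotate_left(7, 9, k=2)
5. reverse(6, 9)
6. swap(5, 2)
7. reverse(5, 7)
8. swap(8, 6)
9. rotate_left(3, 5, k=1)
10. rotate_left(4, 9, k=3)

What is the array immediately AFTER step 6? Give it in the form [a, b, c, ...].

After 1 (swap(0, 1)): [F, D, G, B, A, E, J, H, I, C]
After 2 (rotate_left(1, 5, k=1)): [F, G, B, A, E, D, J, H, I, C]
After 3 (swap(4, 6)): [F, G, B, A, J, D, E, H, I, C]
After 4 (rotate_left(7, 9, k=2)): [F, G, B, A, J, D, E, C, H, I]
After 5 (reverse(6, 9)): [F, G, B, A, J, D, I, H, C, E]
After 6 (swap(5, 2)): [F, G, D, A, J, B, I, H, C, E]

Answer: [F, G, D, A, J, B, I, H, C, E]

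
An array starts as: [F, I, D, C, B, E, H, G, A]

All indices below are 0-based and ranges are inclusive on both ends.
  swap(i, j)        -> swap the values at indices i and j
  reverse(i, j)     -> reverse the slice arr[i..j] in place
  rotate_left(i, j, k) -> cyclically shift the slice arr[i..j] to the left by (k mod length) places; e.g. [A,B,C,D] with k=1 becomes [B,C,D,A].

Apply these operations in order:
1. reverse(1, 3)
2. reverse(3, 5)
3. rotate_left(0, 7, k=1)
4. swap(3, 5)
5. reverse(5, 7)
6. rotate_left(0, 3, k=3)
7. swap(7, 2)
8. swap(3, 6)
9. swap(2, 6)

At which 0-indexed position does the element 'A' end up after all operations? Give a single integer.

Answer: 8

Derivation:
After 1 (reverse(1, 3)): [F, C, D, I, B, E, H, G, A]
After 2 (reverse(3, 5)): [F, C, D, E, B, I, H, G, A]
After 3 (rotate_left(0, 7, k=1)): [C, D, E, B, I, H, G, F, A]
After 4 (swap(3, 5)): [C, D, E, H, I, B, G, F, A]
After 5 (reverse(5, 7)): [C, D, E, H, I, F, G, B, A]
After 6 (rotate_left(0, 3, k=3)): [H, C, D, E, I, F, G, B, A]
After 7 (swap(7, 2)): [H, C, B, E, I, F, G, D, A]
After 8 (swap(3, 6)): [H, C, B, G, I, F, E, D, A]
After 9 (swap(2, 6)): [H, C, E, G, I, F, B, D, A]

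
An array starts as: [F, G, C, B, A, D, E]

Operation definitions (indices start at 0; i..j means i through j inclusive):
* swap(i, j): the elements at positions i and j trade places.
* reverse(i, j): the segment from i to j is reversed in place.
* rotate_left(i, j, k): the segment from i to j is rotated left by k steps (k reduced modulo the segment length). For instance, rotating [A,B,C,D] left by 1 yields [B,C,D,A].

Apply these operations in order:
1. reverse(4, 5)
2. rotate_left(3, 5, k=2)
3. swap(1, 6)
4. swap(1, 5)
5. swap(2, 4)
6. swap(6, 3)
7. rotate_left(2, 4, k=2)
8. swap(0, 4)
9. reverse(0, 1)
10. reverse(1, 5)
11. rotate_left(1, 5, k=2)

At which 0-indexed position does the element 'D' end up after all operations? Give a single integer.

Answer: 0

Derivation:
After 1 (reverse(4, 5)): [F, G, C, B, D, A, E]
After 2 (rotate_left(3, 5, k=2)): [F, G, C, A, B, D, E]
After 3 (swap(1, 6)): [F, E, C, A, B, D, G]
After 4 (swap(1, 5)): [F, D, C, A, B, E, G]
After 5 (swap(2, 4)): [F, D, B, A, C, E, G]
After 6 (swap(6, 3)): [F, D, B, G, C, E, A]
After 7 (rotate_left(2, 4, k=2)): [F, D, C, B, G, E, A]
After 8 (swap(0, 4)): [G, D, C, B, F, E, A]
After 9 (reverse(0, 1)): [D, G, C, B, F, E, A]
After 10 (reverse(1, 5)): [D, E, F, B, C, G, A]
After 11 (rotate_left(1, 5, k=2)): [D, B, C, G, E, F, A]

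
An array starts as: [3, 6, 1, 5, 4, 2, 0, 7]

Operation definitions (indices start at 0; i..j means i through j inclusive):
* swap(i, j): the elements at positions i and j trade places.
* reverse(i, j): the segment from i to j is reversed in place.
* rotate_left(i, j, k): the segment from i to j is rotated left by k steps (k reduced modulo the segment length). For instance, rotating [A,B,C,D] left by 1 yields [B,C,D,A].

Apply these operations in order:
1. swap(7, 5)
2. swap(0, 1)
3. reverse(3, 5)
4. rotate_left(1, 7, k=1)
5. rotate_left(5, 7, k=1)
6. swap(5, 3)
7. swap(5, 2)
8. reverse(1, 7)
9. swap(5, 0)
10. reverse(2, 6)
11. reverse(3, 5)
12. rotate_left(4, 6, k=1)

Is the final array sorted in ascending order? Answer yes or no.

After 1 (swap(7, 5)): [3, 6, 1, 5, 4, 7, 0, 2]
After 2 (swap(0, 1)): [6, 3, 1, 5, 4, 7, 0, 2]
After 3 (reverse(3, 5)): [6, 3, 1, 7, 4, 5, 0, 2]
After 4 (rotate_left(1, 7, k=1)): [6, 1, 7, 4, 5, 0, 2, 3]
After 5 (rotate_left(5, 7, k=1)): [6, 1, 7, 4, 5, 2, 3, 0]
After 6 (swap(5, 3)): [6, 1, 7, 2, 5, 4, 3, 0]
After 7 (swap(5, 2)): [6, 1, 4, 2, 5, 7, 3, 0]
After 8 (reverse(1, 7)): [6, 0, 3, 7, 5, 2, 4, 1]
After 9 (swap(5, 0)): [2, 0, 3, 7, 5, 6, 4, 1]
After 10 (reverse(2, 6)): [2, 0, 4, 6, 5, 7, 3, 1]
After 11 (reverse(3, 5)): [2, 0, 4, 7, 5, 6, 3, 1]
After 12 (rotate_left(4, 6, k=1)): [2, 0, 4, 7, 6, 3, 5, 1]

Answer: no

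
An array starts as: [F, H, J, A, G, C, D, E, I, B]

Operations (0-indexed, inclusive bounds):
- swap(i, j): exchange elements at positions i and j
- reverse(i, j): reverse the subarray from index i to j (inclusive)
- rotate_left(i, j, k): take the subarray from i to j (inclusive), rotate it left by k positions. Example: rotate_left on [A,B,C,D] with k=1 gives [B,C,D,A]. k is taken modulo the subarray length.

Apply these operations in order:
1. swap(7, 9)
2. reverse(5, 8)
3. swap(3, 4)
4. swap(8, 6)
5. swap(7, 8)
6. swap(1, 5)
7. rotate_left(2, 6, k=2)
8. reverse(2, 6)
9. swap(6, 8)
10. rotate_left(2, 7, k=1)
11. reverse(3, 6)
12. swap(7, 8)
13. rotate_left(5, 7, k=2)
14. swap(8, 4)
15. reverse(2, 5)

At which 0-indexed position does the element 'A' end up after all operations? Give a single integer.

After 1 (swap(7, 9)): [F, H, J, A, G, C, D, B, I, E]
After 2 (reverse(5, 8)): [F, H, J, A, G, I, B, D, C, E]
After 3 (swap(3, 4)): [F, H, J, G, A, I, B, D, C, E]
After 4 (swap(8, 6)): [F, H, J, G, A, I, C, D, B, E]
After 5 (swap(7, 8)): [F, H, J, G, A, I, C, B, D, E]
After 6 (swap(1, 5)): [F, I, J, G, A, H, C, B, D, E]
After 7 (rotate_left(2, 6, k=2)): [F, I, A, H, C, J, G, B, D, E]
After 8 (reverse(2, 6)): [F, I, G, J, C, H, A, B, D, E]
After 9 (swap(6, 8)): [F, I, G, J, C, H, D, B, A, E]
After 10 (rotate_left(2, 7, k=1)): [F, I, J, C, H, D, B, G, A, E]
After 11 (reverse(3, 6)): [F, I, J, B, D, H, C, G, A, E]
After 12 (swap(7, 8)): [F, I, J, B, D, H, C, A, G, E]
After 13 (rotate_left(5, 7, k=2)): [F, I, J, B, D, A, H, C, G, E]
After 14 (swap(8, 4)): [F, I, J, B, G, A, H, C, D, E]
After 15 (reverse(2, 5)): [F, I, A, G, B, J, H, C, D, E]

Answer: 2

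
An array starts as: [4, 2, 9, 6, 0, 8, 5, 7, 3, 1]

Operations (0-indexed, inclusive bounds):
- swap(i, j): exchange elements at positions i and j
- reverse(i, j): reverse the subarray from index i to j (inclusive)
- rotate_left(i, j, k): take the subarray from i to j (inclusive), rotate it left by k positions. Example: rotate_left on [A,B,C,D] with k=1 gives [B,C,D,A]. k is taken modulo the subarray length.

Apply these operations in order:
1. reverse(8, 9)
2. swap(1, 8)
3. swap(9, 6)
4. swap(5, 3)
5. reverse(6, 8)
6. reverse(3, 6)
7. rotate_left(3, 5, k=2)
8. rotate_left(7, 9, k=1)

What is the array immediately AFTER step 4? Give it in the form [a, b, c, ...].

After 1 (reverse(8, 9)): [4, 2, 9, 6, 0, 8, 5, 7, 1, 3]
After 2 (swap(1, 8)): [4, 1, 9, 6, 0, 8, 5, 7, 2, 3]
After 3 (swap(9, 6)): [4, 1, 9, 6, 0, 8, 3, 7, 2, 5]
After 4 (swap(5, 3)): [4, 1, 9, 8, 0, 6, 3, 7, 2, 5]

Answer: [4, 1, 9, 8, 0, 6, 3, 7, 2, 5]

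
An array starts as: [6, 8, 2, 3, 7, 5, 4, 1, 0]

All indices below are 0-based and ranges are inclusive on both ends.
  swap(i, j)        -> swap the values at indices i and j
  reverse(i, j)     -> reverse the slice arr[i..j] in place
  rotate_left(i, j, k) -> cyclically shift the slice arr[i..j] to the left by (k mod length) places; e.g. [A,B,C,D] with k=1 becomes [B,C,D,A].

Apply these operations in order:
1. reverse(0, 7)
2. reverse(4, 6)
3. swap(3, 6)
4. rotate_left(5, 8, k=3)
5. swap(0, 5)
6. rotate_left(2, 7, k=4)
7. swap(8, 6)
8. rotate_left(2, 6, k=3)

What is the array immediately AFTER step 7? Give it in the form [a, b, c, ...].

After 1 (reverse(0, 7)): [1, 4, 5, 7, 3, 2, 8, 6, 0]
After 2 (reverse(4, 6)): [1, 4, 5, 7, 8, 2, 3, 6, 0]
After 3 (swap(3, 6)): [1, 4, 5, 3, 8, 2, 7, 6, 0]
After 4 (rotate_left(5, 8, k=3)): [1, 4, 5, 3, 8, 0, 2, 7, 6]
After 5 (swap(0, 5)): [0, 4, 5, 3, 8, 1, 2, 7, 6]
After 6 (rotate_left(2, 7, k=4)): [0, 4, 2, 7, 5, 3, 8, 1, 6]
After 7 (swap(8, 6)): [0, 4, 2, 7, 5, 3, 6, 1, 8]

Answer: [0, 4, 2, 7, 5, 3, 6, 1, 8]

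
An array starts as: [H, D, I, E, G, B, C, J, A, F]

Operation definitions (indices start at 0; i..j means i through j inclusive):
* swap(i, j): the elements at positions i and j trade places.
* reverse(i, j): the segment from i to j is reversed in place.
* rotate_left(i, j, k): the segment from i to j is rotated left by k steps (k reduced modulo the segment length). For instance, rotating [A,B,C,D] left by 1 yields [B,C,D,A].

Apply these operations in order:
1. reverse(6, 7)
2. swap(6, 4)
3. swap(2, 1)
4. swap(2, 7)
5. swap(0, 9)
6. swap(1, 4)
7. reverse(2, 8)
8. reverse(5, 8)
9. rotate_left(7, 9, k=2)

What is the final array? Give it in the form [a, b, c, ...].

After 1 (reverse(6, 7)): [H, D, I, E, G, B, J, C, A, F]
After 2 (swap(6, 4)): [H, D, I, E, J, B, G, C, A, F]
After 3 (swap(2, 1)): [H, I, D, E, J, B, G, C, A, F]
After 4 (swap(2, 7)): [H, I, C, E, J, B, G, D, A, F]
After 5 (swap(0, 9)): [F, I, C, E, J, B, G, D, A, H]
After 6 (swap(1, 4)): [F, J, C, E, I, B, G, D, A, H]
After 7 (reverse(2, 8)): [F, J, A, D, G, B, I, E, C, H]
After 8 (reverse(5, 8)): [F, J, A, D, G, C, E, I, B, H]
After 9 (rotate_left(7, 9, k=2)): [F, J, A, D, G, C, E, H, I, B]

Answer: [F, J, A, D, G, C, E, H, I, B]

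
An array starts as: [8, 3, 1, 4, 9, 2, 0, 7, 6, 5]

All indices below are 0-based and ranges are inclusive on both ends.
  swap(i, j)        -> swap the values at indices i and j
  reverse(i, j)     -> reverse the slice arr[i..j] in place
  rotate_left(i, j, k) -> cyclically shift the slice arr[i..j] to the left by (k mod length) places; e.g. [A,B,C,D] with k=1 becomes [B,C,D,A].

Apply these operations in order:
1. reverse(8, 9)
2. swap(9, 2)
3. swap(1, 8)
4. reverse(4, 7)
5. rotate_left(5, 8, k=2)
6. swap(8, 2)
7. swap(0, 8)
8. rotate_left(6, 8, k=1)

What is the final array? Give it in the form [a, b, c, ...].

Answer: [6, 5, 2, 4, 7, 9, 0, 8, 3, 1]

Derivation:
After 1 (reverse(8, 9)): [8, 3, 1, 4, 9, 2, 0, 7, 5, 6]
After 2 (swap(9, 2)): [8, 3, 6, 4, 9, 2, 0, 7, 5, 1]
After 3 (swap(1, 8)): [8, 5, 6, 4, 9, 2, 0, 7, 3, 1]
After 4 (reverse(4, 7)): [8, 5, 6, 4, 7, 0, 2, 9, 3, 1]
After 5 (rotate_left(5, 8, k=2)): [8, 5, 6, 4, 7, 9, 3, 0, 2, 1]
After 6 (swap(8, 2)): [8, 5, 2, 4, 7, 9, 3, 0, 6, 1]
After 7 (swap(0, 8)): [6, 5, 2, 4, 7, 9, 3, 0, 8, 1]
After 8 (rotate_left(6, 8, k=1)): [6, 5, 2, 4, 7, 9, 0, 8, 3, 1]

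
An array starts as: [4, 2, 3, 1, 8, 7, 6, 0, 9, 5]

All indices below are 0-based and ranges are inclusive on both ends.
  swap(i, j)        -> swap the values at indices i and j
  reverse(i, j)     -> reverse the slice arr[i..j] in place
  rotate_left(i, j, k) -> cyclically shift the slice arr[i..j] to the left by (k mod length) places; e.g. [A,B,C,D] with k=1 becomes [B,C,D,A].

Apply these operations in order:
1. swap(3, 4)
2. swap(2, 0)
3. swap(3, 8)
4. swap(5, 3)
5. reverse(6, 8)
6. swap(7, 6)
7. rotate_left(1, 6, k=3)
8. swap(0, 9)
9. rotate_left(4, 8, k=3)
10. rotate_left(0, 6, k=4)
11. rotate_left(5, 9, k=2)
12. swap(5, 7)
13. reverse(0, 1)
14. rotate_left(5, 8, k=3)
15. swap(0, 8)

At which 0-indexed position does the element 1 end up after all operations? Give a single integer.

After 1 (swap(3, 4)): [4, 2, 3, 8, 1, 7, 6, 0, 9, 5]
After 2 (swap(2, 0)): [3, 2, 4, 8, 1, 7, 6, 0, 9, 5]
After 3 (swap(3, 8)): [3, 2, 4, 9, 1, 7, 6, 0, 8, 5]
After 4 (swap(5, 3)): [3, 2, 4, 7, 1, 9, 6, 0, 8, 5]
After 5 (reverse(6, 8)): [3, 2, 4, 7, 1, 9, 8, 0, 6, 5]
After 6 (swap(7, 6)): [3, 2, 4, 7, 1, 9, 0, 8, 6, 5]
After 7 (rotate_left(1, 6, k=3)): [3, 1, 9, 0, 2, 4, 7, 8, 6, 5]
After 8 (swap(0, 9)): [5, 1, 9, 0, 2, 4, 7, 8, 6, 3]
After 9 (rotate_left(4, 8, k=3)): [5, 1, 9, 0, 8, 6, 2, 4, 7, 3]
After 10 (rotate_left(0, 6, k=4)): [8, 6, 2, 5, 1, 9, 0, 4, 7, 3]
After 11 (rotate_left(5, 9, k=2)): [8, 6, 2, 5, 1, 4, 7, 3, 9, 0]
After 12 (swap(5, 7)): [8, 6, 2, 5, 1, 3, 7, 4, 9, 0]
After 13 (reverse(0, 1)): [6, 8, 2, 5, 1, 3, 7, 4, 9, 0]
After 14 (rotate_left(5, 8, k=3)): [6, 8, 2, 5, 1, 9, 3, 7, 4, 0]
After 15 (swap(0, 8)): [4, 8, 2, 5, 1, 9, 3, 7, 6, 0]

Answer: 4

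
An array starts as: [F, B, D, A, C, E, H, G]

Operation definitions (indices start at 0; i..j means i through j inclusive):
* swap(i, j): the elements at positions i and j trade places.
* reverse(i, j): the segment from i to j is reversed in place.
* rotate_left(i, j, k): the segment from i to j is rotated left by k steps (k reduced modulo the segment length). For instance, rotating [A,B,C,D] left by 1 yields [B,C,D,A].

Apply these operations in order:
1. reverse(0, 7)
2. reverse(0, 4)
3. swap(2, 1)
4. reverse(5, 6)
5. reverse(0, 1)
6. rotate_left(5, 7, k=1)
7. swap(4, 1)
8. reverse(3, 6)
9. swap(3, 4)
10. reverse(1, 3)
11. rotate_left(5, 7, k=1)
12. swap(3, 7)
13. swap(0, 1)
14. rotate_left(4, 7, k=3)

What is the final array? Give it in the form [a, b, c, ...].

After 1 (reverse(0, 7)): [G, H, E, C, A, D, B, F]
After 2 (reverse(0, 4)): [A, C, E, H, G, D, B, F]
After 3 (swap(2, 1)): [A, E, C, H, G, D, B, F]
After 4 (reverse(5, 6)): [A, E, C, H, G, B, D, F]
After 5 (reverse(0, 1)): [E, A, C, H, G, B, D, F]
After 6 (rotate_left(5, 7, k=1)): [E, A, C, H, G, D, F, B]
After 7 (swap(4, 1)): [E, G, C, H, A, D, F, B]
After 8 (reverse(3, 6)): [E, G, C, F, D, A, H, B]
After 9 (swap(3, 4)): [E, G, C, D, F, A, H, B]
After 10 (reverse(1, 3)): [E, D, C, G, F, A, H, B]
After 11 (rotate_left(5, 7, k=1)): [E, D, C, G, F, H, B, A]
After 12 (swap(3, 7)): [E, D, C, A, F, H, B, G]
After 13 (swap(0, 1)): [D, E, C, A, F, H, B, G]
After 14 (rotate_left(4, 7, k=3)): [D, E, C, A, G, F, H, B]

Answer: [D, E, C, A, G, F, H, B]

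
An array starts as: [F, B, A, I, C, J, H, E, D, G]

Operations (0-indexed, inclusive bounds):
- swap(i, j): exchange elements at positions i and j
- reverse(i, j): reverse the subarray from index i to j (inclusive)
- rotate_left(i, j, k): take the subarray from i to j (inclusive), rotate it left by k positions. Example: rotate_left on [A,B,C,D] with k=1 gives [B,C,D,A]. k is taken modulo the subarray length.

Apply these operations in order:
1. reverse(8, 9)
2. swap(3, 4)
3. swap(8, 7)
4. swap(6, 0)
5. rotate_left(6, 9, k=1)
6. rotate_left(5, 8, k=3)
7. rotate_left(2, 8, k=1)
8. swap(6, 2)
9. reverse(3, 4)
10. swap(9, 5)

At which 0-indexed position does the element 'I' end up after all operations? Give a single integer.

Answer: 4

Derivation:
After 1 (reverse(8, 9)): [F, B, A, I, C, J, H, E, G, D]
After 2 (swap(3, 4)): [F, B, A, C, I, J, H, E, G, D]
After 3 (swap(8, 7)): [F, B, A, C, I, J, H, G, E, D]
After 4 (swap(6, 0)): [H, B, A, C, I, J, F, G, E, D]
After 5 (rotate_left(6, 9, k=1)): [H, B, A, C, I, J, G, E, D, F]
After 6 (rotate_left(5, 8, k=3)): [H, B, A, C, I, D, J, G, E, F]
After 7 (rotate_left(2, 8, k=1)): [H, B, C, I, D, J, G, E, A, F]
After 8 (swap(6, 2)): [H, B, G, I, D, J, C, E, A, F]
After 9 (reverse(3, 4)): [H, B, G, D, I, J, C, E, A, F]
After 10 (swap(9, 5)): [H, B, G, D, I, F, C, E, A, J]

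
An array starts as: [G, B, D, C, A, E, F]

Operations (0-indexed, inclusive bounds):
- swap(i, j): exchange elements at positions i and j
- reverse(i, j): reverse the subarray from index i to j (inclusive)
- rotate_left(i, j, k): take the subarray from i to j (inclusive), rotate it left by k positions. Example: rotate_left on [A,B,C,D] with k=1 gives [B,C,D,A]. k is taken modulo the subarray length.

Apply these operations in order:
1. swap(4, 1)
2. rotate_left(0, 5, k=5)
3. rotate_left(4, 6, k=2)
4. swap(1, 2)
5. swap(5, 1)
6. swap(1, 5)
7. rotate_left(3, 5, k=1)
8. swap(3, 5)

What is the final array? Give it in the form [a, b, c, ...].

After 1 (swap(4, 1)): [G, A, D, C, B, E, F]
After 2 (rotate_left(0, 5, k=5)): [E, G, A, D, C, B, F]
After 3 (rotate_left(4, 6, k=2)): [E, G, A, D, F, C, B]
After 4 (swap(1, 2)): [E, A, G, D, F, C, B]
After 5 (swap(5, 1)): [E, C, G, D, F, A, B]
After 6 (swap(1, 5)): [E, A, G, D, F, C, B]
After 7 (rotate_left(3, 5, k=1)): [E, A, G, F, C, D, B]
After 8 (swap(3, 5)): [E, A, G, D, C, F, B]

Answer: [E, A, G, D, C, F, B]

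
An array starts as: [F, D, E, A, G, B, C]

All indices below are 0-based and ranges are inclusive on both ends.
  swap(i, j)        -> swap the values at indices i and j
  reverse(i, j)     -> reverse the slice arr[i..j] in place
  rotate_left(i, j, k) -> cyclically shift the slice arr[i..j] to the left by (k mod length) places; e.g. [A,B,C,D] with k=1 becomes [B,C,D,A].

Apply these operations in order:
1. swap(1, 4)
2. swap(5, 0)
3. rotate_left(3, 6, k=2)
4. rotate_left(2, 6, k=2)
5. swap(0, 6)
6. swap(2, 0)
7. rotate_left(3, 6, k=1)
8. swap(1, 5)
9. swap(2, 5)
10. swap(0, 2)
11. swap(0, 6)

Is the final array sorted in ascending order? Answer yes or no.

After 1 (swap(1, 4)): [F, G, E, A, D, B, C]
After 2 (swap(5, 0)): [B, G, E, A, D, F, C]
After 3 (rotate_left(3, 6, k=2)): [B, G, E, F, C, A, D]
After 4 (rotate_left(2, 6, k=2)): [B, G, C, A, D, E, F]
After 5 (swap(0, 6)): [F, G, C, A, D, E, B]
After 6 (swap(2, 0)): [C, G, F, A, D, E, B]
After 7 (rotate_left(3, 6, k=1)): [C, G, F, D, E, B, A]
After 8 (swap(1, 5)): [C, B, F, D, E, G, A]
After 9 (swap(2, 5)): [C, B, G, D, E, F, A]
After 10 (swap(0, 2)): [G, B, C, D, E, F, A]
After 11 (swap(0, 6)): [A, B, C, D, E, F, G]

Answer: yes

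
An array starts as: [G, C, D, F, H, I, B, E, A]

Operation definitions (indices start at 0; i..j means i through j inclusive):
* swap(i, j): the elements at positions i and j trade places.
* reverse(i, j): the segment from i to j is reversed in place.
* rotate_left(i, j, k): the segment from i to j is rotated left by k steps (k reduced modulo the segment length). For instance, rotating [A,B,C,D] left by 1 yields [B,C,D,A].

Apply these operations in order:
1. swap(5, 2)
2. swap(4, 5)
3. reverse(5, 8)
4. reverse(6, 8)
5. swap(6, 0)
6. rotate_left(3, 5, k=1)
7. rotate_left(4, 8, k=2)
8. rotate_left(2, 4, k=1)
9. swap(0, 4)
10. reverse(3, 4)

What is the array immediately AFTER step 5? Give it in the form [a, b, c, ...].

After 1 (swap(5, 2)): [G, C, I, F, H, D, B, E, A]
After 2 (swap(4, 5)): [G, C, I, F, D, H, B, E, A]
After 3 (reverse(5, 8)): [G, C, I, F, D, A, E, B, H]
After 4 (reverse(6, 8)): [G, C, I, F, D, A, H, B, E]
After 5 (swap(6, 0)): [H, C, I, F, D, A, G, B, E]

Answer: [H, C, I, F, D, A, G, B, E]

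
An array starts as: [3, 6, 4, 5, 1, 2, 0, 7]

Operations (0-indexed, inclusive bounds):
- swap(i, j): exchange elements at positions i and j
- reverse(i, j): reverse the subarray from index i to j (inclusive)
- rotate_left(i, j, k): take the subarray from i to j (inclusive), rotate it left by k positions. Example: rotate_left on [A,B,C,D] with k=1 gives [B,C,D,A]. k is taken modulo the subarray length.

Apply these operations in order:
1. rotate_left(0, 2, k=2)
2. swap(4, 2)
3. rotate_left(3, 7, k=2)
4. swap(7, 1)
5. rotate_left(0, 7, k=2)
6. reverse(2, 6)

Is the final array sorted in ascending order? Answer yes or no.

After 1 (rotate_left(0, 2, k=2)): [4, 3, 6, 5, 1, 2, 0, 7]
After 2 (swap(4, 2)): [4, 3, 1, 5, 6, 2, 0, 7]
After 3 (rotate_left(3, 7, k=2)): [4, 3, 1, 2, 0, 7, 5, 6]
After 4 (swap(7, 1)): [4, 6, 1, 2, 0, 7, 5, 3]
After 5 (rotate_left(0, 7, k=2)): [1, 2, 0, 7, 5, 3, 4, 6]
After 6 (reverse(2, 6)): [1, 2, 4, 3, 5, 7, 0, 6]

Answer: no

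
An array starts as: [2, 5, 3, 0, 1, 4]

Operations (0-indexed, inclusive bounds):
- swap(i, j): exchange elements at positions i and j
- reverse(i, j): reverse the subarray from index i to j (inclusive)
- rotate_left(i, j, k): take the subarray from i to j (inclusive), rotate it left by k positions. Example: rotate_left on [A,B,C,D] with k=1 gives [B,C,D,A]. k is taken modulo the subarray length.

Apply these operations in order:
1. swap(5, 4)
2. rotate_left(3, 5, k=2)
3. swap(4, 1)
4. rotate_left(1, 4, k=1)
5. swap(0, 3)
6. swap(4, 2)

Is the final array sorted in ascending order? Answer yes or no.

After 1 (swap(5, 4)): [2, 5, 3, 0, 4, 1]
After 2 (rotate_left(3, 5, k=2)): [2, 5, 3, 1, 0, 4]
After 3 (swap(4, 1)): [2, 0, 3, 1, 5, 4]
After 4 (rotate_left(1, 4, k=1)): [2, 3, 1, 5, 0, 4]
After 5 (swap(0, 3)): [5, 3, 1, 2, 0, 4]
After 6 (swap(4, 2)): [5, 3, 0, 2, 1, 4]

Answer: no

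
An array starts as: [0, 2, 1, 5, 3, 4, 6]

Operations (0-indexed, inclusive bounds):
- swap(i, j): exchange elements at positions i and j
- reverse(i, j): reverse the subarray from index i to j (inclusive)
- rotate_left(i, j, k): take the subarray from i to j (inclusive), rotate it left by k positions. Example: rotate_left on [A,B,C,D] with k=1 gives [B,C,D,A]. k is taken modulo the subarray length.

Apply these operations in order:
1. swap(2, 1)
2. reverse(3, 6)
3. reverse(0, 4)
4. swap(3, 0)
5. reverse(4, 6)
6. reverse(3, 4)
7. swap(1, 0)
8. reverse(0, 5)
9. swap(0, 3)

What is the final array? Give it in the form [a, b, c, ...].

Answer: [2, 4, 5, 3, 1, 6, 0]

Derivation:
After 1 (swap(2, 1)): [0, 1, 2, 5, 3, 4, 6]
After 2 (reverse(3, 6)): [0, 1, 2, 6, 4, 3, 5]
After 3 (reverse(0, 4)): [4, 6, 2, 1, 0, 3, 5]
After 4 (swap(3, 0)): [1, 6, 2, 4, 0, 3, 5]
After 5 (reverse(4, 6)): [1, 6, 2, 4, 5, 3, 0]
After 6 (reverse(3, 4)): [1, 6, 2, 5, 4, 3, 0]
After 7 (swap(1, 0)): [6, 1, 2, 5, 4, 3, 0]
After 8 (reverse(0, 5)): [3, 4, 5, 2, 1, 6, 0]
After 9 (swap(0, 3)): [2, 4, 5, 3, 1, 6, 0]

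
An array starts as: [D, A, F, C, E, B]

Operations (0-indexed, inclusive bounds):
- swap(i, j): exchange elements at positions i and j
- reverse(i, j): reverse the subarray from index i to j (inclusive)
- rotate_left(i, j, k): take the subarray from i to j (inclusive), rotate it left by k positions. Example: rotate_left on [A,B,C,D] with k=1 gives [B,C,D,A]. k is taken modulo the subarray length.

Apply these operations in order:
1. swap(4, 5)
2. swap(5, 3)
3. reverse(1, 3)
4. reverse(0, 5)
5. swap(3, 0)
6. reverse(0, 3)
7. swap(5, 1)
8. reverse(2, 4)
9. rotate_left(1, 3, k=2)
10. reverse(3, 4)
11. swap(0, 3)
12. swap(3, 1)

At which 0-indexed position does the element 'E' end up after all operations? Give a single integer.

After 1 (swap(4, 5)): [D, A, F, C, B, E]
After 2 (swap(5, 3)): [D, A, F, E, B, C]
After 3 (reverse(1, 3)): [D, E, F, A, B, C]
After 4 (reverse(0, 5)): [C, B, A, F, E, D]
After 5 (swap(3, 0)): [F, B, A, C, E, D]
After 6 (reverse(0, 3)): [C, A, B, F, E, D]
After 7 (swap(5, 1)): [C, D, B, F, E, A]
After 8 (reverse(2, 4)): [C, D, E, F, B, A]
After 9 (rotate_left(1, 3, k=2)): [C, F, D, E, B, A]
After 10 (reverse(3, 4)): [C, F, D, B, E, A]
After 11 (swap(0, 3)): [B, F, D, C, E, A]
After 12 (swap(3, 1)): [B, C, D, F, E, A]

Answer: 4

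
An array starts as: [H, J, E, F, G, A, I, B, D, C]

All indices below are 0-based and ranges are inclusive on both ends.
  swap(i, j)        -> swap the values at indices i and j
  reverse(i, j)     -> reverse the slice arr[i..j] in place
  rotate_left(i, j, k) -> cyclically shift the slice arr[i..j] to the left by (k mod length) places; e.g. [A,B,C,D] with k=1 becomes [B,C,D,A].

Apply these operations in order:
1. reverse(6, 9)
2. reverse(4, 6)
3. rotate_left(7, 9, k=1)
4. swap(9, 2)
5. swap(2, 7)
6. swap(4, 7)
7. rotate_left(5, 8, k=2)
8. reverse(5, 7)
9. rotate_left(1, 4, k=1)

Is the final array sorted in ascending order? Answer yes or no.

After 1 (reverse(6, 9)): [H, J, E, F, G, A, C, D, B, I]
After 2 (reverse(4, 6)): [H, J, E, F, C, A, G, D, B, I]
After 3 (rotate_left(7, 9, k=1)): [H, J, E, F, C, A, G, B, I, D]
After 4 (swap(9, 2)): [H, J, D, F, C, A, G, B, I, E]
After 5 (swap(2, 7)): [H, J, B, F, C, A, G, D, I, E]
After 6 (swap(4, 7)): [H, J, B, F, D, A, G, C, I, E]
After 7 (rotate_left(5, 8, k=2)): [H, J, B, F, D, C, I, A, G, E]
After 8 (reverse(5, 7)): [H, J, B, F, D, A, I, C, G, E]
After 9 (rotate_left(1, 4, k=1)): [H, B, F, D, J, A, I, C, G, E]

Answer: no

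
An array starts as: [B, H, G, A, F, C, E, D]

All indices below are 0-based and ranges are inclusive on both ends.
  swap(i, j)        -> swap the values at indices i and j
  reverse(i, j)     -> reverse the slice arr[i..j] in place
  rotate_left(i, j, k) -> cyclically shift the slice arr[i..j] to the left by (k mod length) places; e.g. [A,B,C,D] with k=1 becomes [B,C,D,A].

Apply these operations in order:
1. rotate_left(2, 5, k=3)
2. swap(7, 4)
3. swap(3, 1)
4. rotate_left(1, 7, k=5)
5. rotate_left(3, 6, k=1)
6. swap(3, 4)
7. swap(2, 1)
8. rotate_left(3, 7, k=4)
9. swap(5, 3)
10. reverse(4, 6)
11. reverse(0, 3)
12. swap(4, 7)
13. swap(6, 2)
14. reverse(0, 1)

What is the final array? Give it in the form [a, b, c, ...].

After 1 (rotate_left(2, 5, k=3)): [B, H, C, G, A, F, E, D]
After 2 (swap(7, 4)): [B, H, C, G, D, F, E, A]
After 3 (swap(3, 1)): [B, G, C, H, D, F, E, A]
After 4 (rotate_left(1, 7, k=5)): [B, E, A, G, C, H, D, F]
After 5 (rotate_left(3, 6, k=1)): [B, E, A, C, H, D, G, F]
After 6 (swap(3, 4)): [B, E, A, H, C, D, G, F]
After 7 (swap(2, 1)): [B, A, E, H, C, D, G, F]
After 8 (rotate_left(3, 7, k=4)): [B, A, E, F, H, C, D, G]
After 9 (swap(5, 3)): [B, A, E, C, H, F, D, G]
After 10 (reverse(4, 6)): [B, A, E, C, D, F, H, G]
After 11 (reverse(0, 3)): [C, E, A, B, D, F, H, G]
After 12 (swap(4, 7)): [C, E, A, B, G, F, H, D]
After 13 (swap(6, 2)): [C, E, H, B, G, F, A, D]
After 14 (reverse(0, 1)): [E, C, H, B, G, F, A, D]

Answer: [E, C, H, B, G, F, A, D]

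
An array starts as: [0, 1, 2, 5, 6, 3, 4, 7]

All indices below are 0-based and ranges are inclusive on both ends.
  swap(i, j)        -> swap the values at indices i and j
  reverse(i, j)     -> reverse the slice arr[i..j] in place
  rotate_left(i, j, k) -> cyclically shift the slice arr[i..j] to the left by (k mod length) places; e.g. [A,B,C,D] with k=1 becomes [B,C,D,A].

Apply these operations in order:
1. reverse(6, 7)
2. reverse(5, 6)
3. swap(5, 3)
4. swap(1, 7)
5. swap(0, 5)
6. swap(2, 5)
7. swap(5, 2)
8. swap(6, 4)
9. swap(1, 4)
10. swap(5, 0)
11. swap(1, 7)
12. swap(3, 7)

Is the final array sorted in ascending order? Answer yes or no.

Answer: yes

Derivation:
After 1 (reverse(6, 7)): [0, 1, 2, 5, 6, 3, 7, 4]
After 2 (reverse(5, 6)): [0, 1, 2, 5, 6, 7, 3, 4]
After 3 (swap(5, 3)): [0, 1, 2, 7, 6, 5, 3, 4]
After 4 (swap(1, 7)): [0, 4, 2, 7, 6, 5, 3, 1]
After 5 (swap(0, 5)): [5, 4, 2, 7, 6, 0, 3, 1]
After 6 (swap(2, 5)): [5, 4, 0, 7, 6, 2, 3, 1]
After 7 (swap(5, 2)): [5, 4, 2, 7, 6, 0, 3, 1]
After 8 (swap(6, 4)): [5, 4, 2, 7, 3, 0, 6, 1]
After 9 (swap(1, 4)): [5, 3, 2, 7, 4, 0, 6, 1]
After 10 (swap(5, 0)): [0, 3, 2, 7, 4, 5, 6, 1]
After 11 (swap(1, 7)): [0, 1, 2, 7, 4, 5, 6, 3]
After 12 (swap(3, 7)): [0, 1, 2, 3, 4, 5, 6, 7]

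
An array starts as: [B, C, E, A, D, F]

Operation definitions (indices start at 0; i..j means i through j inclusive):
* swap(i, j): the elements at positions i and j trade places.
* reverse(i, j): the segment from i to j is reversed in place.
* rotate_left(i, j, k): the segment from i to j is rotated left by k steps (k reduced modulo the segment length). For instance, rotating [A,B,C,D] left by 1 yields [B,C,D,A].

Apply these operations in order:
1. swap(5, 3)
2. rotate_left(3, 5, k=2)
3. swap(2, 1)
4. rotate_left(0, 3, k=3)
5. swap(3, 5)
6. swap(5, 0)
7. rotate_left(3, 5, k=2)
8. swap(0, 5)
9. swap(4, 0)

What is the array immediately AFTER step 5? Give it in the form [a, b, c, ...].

Answer: [A, B, E, D, F, C]

Derivation:
After 1 (swap(5, 3)): [B, C, E, F, D, A]
After 2 (rotate_left(3, 5, k=2)): [B, C, E, A, F, D]
After 3 (swap(2, 1)): [B, E, C, A, F, D]
After 4 (rotate_left(0, 3, k=3)): [A, B, E, C, F, D]
After 5 (swap(3, 5)): [A, B, E, D, F, C]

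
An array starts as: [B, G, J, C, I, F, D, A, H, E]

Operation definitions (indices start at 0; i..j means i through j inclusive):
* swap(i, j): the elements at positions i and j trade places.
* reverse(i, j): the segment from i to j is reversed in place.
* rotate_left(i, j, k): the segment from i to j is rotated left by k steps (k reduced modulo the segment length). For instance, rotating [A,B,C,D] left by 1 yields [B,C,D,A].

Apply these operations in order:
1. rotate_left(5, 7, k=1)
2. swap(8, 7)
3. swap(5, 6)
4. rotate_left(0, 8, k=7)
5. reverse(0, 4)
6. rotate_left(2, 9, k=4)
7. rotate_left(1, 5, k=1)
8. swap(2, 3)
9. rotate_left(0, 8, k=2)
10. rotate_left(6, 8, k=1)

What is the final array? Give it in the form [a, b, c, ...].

After 1 (rotate_left(5, 7, k=1)): [B, G, J, C, I, D, A, F, H, E]
After 2 (swap(8, 7)): [B, G, J, C, I, D, A, H, F, E]
After 3 (swap(5, 6)): [B, G, J, C, I, A, D, H, F, E]
After 4 (rotate_left(0, 8, k=7)): [H, F, B, G, J, C, I, A, D, E]
After 5 (reverse(0, 4)): [J, G, B, F, H, C, I, A, D, E]
After 6 (rotate_left(2, 9, k=4)): [J, G, I, A, D, E, B, F, H, C]
After 7 (rotate_left(1, 5, k=1)): [J, I, A, D, E, G, B, F, H, C]
After 8 (swap(2, 3)): [J, I, D, A, E, G, B, F, H, C]
After 9 (rotate_left(0, 8, k=2)): [D, A, E, G, B, F, H, J, I, C]
After 10 (rotate_left(6, 8, k=1)): [D, A, E, G, B, F, J, I, H, C]

Answer: [D, A, E, G, B, F, J, I, H, C]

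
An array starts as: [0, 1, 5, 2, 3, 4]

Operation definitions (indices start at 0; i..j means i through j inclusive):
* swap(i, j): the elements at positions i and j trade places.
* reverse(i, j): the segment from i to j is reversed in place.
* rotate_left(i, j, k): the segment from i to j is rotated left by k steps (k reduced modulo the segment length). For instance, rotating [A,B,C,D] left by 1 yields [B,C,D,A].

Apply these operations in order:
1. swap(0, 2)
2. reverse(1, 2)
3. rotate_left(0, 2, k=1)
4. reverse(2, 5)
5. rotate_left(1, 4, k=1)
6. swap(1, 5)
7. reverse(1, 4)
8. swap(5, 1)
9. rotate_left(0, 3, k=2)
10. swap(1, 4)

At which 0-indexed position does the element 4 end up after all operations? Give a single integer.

Answer: 3

Derivation:
After 1 (swap(0, 2)): [5, 1, 0, 2, 3, 4]
After 2 (reverse(1, 2)): [5, 0, 1, 2, 3, 4]
After 3 (rotate_left(0, 2, k=1)): [0, 1, 5, 2, 3, 4]
After 4 (reverse(2, 5)): [0, 1, 4, 3, 2, 5]
After 5 (rotate_left(1, 4, k=1)): [0, 4, 3, 2, 1, 5]
After 6 (swap(1, 5)): [0, 5, 3, 2, 1, 4]
After 7 (reverse(1, 4)): [0, 1, 2, 3, 5, 4]
After 8 (swap(5, 1)): [0, 4, 2, 3, 5, 1]
After 9 (rotate_left(0, 3, k=2)): [2, 3, 0, 4, 5, 1]
After 10 (swap(1, 4)): [2, 5, 0, 4, 3, 1]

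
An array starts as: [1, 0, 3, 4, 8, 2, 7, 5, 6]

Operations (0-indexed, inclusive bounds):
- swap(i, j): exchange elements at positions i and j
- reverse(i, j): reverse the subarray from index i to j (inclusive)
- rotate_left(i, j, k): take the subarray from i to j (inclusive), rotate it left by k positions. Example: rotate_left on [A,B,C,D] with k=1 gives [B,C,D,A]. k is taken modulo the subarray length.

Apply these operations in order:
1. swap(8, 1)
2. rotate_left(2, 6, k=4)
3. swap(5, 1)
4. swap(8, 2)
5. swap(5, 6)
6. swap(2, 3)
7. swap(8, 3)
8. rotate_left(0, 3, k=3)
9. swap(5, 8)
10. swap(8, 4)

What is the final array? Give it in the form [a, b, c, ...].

Answer: [7, 1, 8, 3, 2, 0, 6, 5, 4]

Derivation:
After 1 (swap(8, 1)): [1, 6, 3, 4, 8, 2, 7, 5, 0]
After 2 (rotate_left(2, 6, k=4)): [1, 6, 7, 3, 4, 8, 2, 5, 0]
After 3 (swap(5, 1)): [1, 8, 7, 3, 4, 6, 2, 5, 0]
After 4 (swap(8, 2)): [1, 8, 0, 3, 4, 6, 2, 5, 7]
After 5 (swap(5, 6)): [1, 8, 0, 3, 4, 2, 6, 5, 7]
After 6 (swap(2, 3)): [1, 8, 3, 0, 4, 2, 6, 5, 7]
After 7 (swap(8, 3)): [1, 8, 3, 7, 4, 2, 6, 5, 0]
After 8 (rotate_left(0, 3, k=3)): [7, 1, 8, 3, 4, 2, 6, 5, 0]
After 9 (swap(5, 8)): [7, 1, 8, 3, 4, 0, 6, 5, 2]
After 10 (swap(8, 4)): [7, 1, 8, 3, 2, 0, 6, 5, 4]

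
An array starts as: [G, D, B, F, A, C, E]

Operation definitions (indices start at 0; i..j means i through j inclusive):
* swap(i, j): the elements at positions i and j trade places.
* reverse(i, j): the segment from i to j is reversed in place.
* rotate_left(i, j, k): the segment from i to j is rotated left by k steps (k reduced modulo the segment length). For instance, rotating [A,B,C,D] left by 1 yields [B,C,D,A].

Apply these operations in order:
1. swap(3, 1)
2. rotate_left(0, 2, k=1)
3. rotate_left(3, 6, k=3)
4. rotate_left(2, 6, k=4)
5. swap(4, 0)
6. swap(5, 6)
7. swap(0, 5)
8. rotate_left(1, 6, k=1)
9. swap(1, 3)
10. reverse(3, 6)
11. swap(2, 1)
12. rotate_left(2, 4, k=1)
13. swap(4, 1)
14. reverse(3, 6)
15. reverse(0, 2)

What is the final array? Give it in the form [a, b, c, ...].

Answer: [B, F, A, C, E, G, D]

Derivation:
After 1 (swap(3, 1)): [G, F, B, D, A, C, E]
After 2 (rotate_left(0, 2, k=1)): [F, B, G, D, A, C, E]
After 3 (rotate_left(3, 6, k=3)): [F, B, G, E, D, A, C]
After 4 (rotate_left(2, 6, k=4)): [F, B, C, G, E, D, A]
After 5 (swap(4, 0)): [E, B, C, G, F, D, A]
After 6 (swap(5, 6)): [E, B, C, G, F, A, D]
After 7 (swap(0, 5)): [A, B, C, G, F, E, D]
After 8 (rotate_left(1, 6, k=1)): [A, C, G, F, E, D, B]
After 9 (swap(1, 3)): [A, F, G, C, E, D, B]
After 10 (reverse(3, 6)): [A, F, G, B, D, E, C]
After 11 (swap(2, 1)): [A, G, F, B, D, E, C]
After 12 (rotate_left(2, 4, k=1)): [A, G, B, D, F, E, C]
After 13 (swap(4, 1)): [A, F, B, D, G, E, C]
After 14 (reverse(3, 6)): [A, F, B, C, E, G, D]
After 15 (reverse(0, 2)): [B, F, A, C, E, G, D]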